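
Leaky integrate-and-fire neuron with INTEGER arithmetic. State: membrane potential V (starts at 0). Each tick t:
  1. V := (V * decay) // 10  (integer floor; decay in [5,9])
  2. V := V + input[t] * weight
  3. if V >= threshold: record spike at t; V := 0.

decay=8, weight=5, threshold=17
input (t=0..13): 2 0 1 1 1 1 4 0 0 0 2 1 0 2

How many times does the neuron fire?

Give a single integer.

t=0: input=2 -> V=10
t=1: input=0 -> V=8
t=2: input=1 -> V=11
t=3: input=1 -> V=13
t=4: input=1 -> V=15
t=5: input=1 -> V=0 FIRE
t=6: input=4 -> V=0 FIRE
t=7: input=0 -> V=0
t=8: input=0 -> V=0
t=9: input=0 -> V=0
t=10: input=2 -> V=10
t=11: input=1 -> V=13
t=12: input=0 -> V=10
t=13: input=2 -> V=0 FIRE

Answer: 3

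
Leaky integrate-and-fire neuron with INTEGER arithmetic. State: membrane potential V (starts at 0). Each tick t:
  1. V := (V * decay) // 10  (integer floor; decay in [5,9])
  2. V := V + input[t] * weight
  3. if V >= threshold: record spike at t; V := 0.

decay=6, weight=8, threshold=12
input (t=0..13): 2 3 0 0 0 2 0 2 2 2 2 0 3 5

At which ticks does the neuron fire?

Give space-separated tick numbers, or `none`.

Answer: 0 1 5 7 8 9 10 12 13

Derivation:
t=0: input=2 -> V=0 FIRE
t=1: input=3 -> V=0 FIRE
t=2: input=0 -> V=0
t=3: input=0 -> V=0
t=4: input=0 -> V=0
t=5: input=2 -> V=0 FIRE
t=6: input=0 -> V=0
t=7: input=2 -> V=0 FIRE
t=8: input=2 -> V=0 FIRE
t=9: input=2 -> V=0 FIRE
t=10: input=2 -> V=0 FIRE
t=11: input=0 -> V=0
t=12: input=3 -> V=0 FIRE
t=13: input=5 -> V=0 FIRE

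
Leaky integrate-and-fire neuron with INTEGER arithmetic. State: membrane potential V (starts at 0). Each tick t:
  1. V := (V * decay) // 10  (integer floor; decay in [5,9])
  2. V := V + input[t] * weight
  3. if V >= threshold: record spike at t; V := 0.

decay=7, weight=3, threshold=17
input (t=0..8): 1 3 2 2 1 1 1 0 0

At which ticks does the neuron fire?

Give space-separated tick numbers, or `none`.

Answer: none

Derivation:
t=0: input=1 -> V=3
t=1: input=3 -> V=11
t=2: input=2 -> V=13
t=3: input=2 -> V=15
t=4: input=1 -> V=13
t=5: input=1 -> V=12
t=6: input=1 -> V=11
t=7: input=0 -> V=7
t=8: input=0 -> V=4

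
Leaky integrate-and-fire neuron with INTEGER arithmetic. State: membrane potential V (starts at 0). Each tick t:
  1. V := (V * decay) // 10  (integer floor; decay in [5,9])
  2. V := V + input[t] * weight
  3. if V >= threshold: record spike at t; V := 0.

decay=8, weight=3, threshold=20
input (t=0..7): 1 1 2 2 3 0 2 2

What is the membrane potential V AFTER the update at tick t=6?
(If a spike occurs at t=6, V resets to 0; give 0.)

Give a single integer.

Answer: 6

Derivation:
t=0: input=1 -> V=3
t=1: input=1 -> V=5
t=2: input=2 -> V=10
t=3: input=2 -> V=14
t=4: input=3 -> V=0 FIRE
t=5: input=0 -> V=0
t=6: input=2 -> V=6
t=7: input=2 -> V=10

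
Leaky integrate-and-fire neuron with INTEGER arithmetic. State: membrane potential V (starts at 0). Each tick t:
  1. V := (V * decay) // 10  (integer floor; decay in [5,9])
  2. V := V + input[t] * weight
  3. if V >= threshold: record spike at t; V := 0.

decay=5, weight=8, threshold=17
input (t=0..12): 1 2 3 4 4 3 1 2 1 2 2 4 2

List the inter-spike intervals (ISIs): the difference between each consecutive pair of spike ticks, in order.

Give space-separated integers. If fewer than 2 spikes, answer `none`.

Answer: 1 1 1 1 2 2 2

Derivation:
t=0: input=1 -> V=8
t=1: input=2 -> V=0 FIRE
t=2: input=3 -> V=0 FIRE
t=3: input=4 -> V=0 FIRE
t=4: input=4 -> V=0 FIRE
t=5: input=3 -> V=0 FIRE
t=6: input=1 -> V=8
t=7: input=2 -> V=0 FIRE
t=8: input=1 -> V=8
t=9: input=2 -> V=0 FIRE
t=10: input=2 -> V=16
t=11: input=4 -> V=0 FIRE
t=12: input=2 -> V=16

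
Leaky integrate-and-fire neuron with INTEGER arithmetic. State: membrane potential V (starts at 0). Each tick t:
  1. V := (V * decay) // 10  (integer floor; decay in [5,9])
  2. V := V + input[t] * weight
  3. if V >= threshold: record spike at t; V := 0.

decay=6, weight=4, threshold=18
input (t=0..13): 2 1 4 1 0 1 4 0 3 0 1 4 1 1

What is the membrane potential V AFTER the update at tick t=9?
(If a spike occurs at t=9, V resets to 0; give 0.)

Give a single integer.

t=0: input=2 -> V=8
t=1: input=1 -> V=8
t=2: input=4 -> V=0 FIRE
t=3: input=1 -> V=4
t=4: input=0 -> V=2
t=5: input=1 -> V=5
t=6: input=4 -> V=0 FIRE
t=7: input=0 -> V=0
t=8: input=3 -> V=12
t=9: input=0 -> V=7
t=10: input=1 -> V=8
t=11: input=4 -> V=0 FIRE
t=12: input=1 -> V=4
t=13: input=1 -> V=6

Answer: 7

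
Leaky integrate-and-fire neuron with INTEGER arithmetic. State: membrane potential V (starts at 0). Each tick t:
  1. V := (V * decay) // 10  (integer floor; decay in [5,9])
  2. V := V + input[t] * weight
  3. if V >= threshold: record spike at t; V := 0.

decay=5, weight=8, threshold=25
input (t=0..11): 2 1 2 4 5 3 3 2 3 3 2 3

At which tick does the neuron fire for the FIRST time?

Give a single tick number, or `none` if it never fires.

t=0: input=2 -> V=16
t=1: input=1 -> V=16
t=2: input=2 -> V=24
t=3: input=4 -> V=0 FIRE
t=4: input=5 -> V=0 FIRE
t=5: input=3 -> V=24
t=6: input=3 -> V=0 FIRE
t=7: input=2 -> V=16
t=8: input=3 -> V=0 FIRE
t=9: input=3 -> V=24
t=10: input=2 -> V=0 FIRE
t=11: input=3 -> V=24

Answer: 3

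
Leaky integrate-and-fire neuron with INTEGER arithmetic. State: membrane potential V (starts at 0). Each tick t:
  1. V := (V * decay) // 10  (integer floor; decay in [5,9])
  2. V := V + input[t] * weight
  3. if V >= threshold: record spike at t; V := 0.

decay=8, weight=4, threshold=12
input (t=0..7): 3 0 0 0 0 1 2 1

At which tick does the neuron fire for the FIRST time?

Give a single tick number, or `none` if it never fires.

t=0: input=3 -> V=0 FIRE
t=1: input=0 -> V=0
t=2: input=0 -> V=0
t=3: input=0 -> V=0
t=4: input=0 -> V=0
t=5: input=1 -> V=4
t=6: input=2 -> V=11
t=7: input=1 -> V=0 FIRE

Answer: 0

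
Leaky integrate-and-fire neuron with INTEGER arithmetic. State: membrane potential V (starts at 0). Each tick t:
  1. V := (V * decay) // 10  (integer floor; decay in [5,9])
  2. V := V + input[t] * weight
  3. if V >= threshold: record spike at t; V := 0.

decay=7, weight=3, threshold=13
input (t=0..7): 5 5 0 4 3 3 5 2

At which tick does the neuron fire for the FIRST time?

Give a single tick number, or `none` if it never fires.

Answer: 0

Derivation:
t=0: input=5 -> V=0 FIRE
t=1: input=5 -> V=0 FIRE
t=2: input=0 -> V=0
t=3: input=4 -> V=12
t=4: input=3 -> V=0 FIRE
t=5: input=3 -> V=9
t=6: input=5 -> V=0 FIRE
t=7: input=2 -> V=6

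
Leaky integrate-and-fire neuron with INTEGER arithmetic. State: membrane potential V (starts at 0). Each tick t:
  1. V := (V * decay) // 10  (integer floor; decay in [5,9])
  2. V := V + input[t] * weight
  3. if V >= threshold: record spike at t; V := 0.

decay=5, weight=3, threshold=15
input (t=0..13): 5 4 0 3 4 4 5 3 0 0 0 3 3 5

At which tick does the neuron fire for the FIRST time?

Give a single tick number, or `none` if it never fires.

t=0: input=5 -> V=0 FIRE
t=1: input=4 -> V=12
t=2: input=0 -> V=6
t=3: input=3 -> V=12
t=4: input=4 -> V=0 FIRE
t=5: input=4 -> V=12
t=6: input=5 -> V=0 FIRE
t=7: input=3 -> V=9
t=8: input=0 -> V=4
t=9: input=0 -> V=2
t=10: input=0 -> V=1
t=11: input=3 -> V=9
t=12: input=3 -> V=13
t=13: input=5 -> V=0 FIRE

Answer: 0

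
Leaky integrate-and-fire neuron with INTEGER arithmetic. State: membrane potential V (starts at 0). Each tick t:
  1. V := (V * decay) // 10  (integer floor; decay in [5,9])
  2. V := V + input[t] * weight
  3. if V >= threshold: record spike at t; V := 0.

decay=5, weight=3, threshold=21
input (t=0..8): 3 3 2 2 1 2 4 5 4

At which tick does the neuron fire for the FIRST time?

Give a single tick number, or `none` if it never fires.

t=0: input=3 -> V=9
t=1: input=3 -> V=13
t=2: input=2 -> V=12
t=3: input=2 -> V=12
t=4: input=1 -> V=9
t=5: input=2 -> V=10
t=6: input=4 -> V=17
t=7: input=5 -> V=0 FIRE
t=8: input=4 -> V=12

Answer: 7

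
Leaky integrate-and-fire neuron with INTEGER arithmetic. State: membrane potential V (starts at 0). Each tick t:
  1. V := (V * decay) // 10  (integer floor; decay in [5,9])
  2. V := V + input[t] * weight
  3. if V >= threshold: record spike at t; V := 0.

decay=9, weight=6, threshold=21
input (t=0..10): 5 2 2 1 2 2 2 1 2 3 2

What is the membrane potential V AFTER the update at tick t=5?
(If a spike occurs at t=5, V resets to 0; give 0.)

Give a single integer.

Answer: 0

Derivation:
t=0: input=5 -> V=0 FIRE
t=1: input=2 -> V=12
t=2: input=2 -> V=0 FIRE
t=3: input=1 -> V=6
t=4: input=2 -> V=17
t=5: input=2 -> V=0 FIRE
t=6: input=2 -> V=12
t=7: input=1 -> V=16
t=8: input=2 -> V=0 FIRE
t=9: input=3 -> V=18
t=10: input=2 -> V=0 FIRE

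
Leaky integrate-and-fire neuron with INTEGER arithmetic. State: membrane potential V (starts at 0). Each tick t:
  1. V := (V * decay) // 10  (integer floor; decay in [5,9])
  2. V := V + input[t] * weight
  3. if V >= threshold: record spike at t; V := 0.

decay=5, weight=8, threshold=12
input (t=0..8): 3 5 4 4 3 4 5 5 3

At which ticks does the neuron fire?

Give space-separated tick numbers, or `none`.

t=0: input=3 -> V=0 FIRE
t=1: input=5 -> V=0 FIRE
t=2: input=4 -> V=0 FIRE
t=3: input=4 -> V=0 FIRE
t=4: input=3 -> V=0 FIRE
t=5: input=4 -> V=0 FIRE
t=6: input=5 -> V=0 FIRE
t=7: input=5 -> V=0 FIRE
t=8: input=3 -> V=0 FIRE

Answer: 0 1 2 3 4 5 6 7 8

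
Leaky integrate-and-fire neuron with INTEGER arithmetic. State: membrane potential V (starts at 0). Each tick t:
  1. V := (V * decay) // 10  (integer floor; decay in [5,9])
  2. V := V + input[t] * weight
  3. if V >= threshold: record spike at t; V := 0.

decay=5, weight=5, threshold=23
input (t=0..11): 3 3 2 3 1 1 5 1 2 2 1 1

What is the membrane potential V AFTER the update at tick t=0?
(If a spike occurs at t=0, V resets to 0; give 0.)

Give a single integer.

Answer: 15

Derivation:
t=0: input=3 -> V=15
t=1: input=3 -> V=22
t=2: input=2 -> V=21
t=3: input=3 -> V=0 FIRE
t=4: input=1 -> V=5
t=5: input=1 -> V=7
t=6: input=5 -> V=0 FIRE
t=7: input=1 -> V=5
t=8: input=2 -> V=12
t=9: input=2 -> V=16
t=10: input=1 -> V=13
t=11: input=1 -> V=11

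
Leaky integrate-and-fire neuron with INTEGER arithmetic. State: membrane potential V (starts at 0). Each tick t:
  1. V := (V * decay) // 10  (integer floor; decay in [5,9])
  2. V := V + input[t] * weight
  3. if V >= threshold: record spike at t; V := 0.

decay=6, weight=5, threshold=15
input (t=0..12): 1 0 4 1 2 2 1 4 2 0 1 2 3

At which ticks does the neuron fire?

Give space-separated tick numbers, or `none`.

Answer: 2 5 7 12

Derivation:
t=0: input=1 -> V=5
t=1: input=0 -> V=3
t=2: input=4 -> V=0 FIRE
t=3: input=1 -> V=5
t=4: input=2 -> V=13
t=5: input=2 -> V=0 FIRE
t=6: input=1 -> V=5
t=7: input=4 -> V=0 FIRE
t=8: input=2 -> V=10
t=9: input=0 -> V=6
t=10: input=1 -> V=8
t=11: input=2 -> V=14
t=12: input=3 -> V=0 FIRE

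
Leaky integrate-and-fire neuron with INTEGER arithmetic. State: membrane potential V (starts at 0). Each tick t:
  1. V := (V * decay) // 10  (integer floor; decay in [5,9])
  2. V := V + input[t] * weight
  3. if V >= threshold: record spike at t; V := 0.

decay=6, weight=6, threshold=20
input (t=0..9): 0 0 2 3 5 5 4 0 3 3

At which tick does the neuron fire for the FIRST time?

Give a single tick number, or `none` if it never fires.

Answer: 3

Derivation:
t=0: input=0 -> V=0
t=1: input=0 -> V=0
t=2: input=2 -> V=12
t=3: input=3 -> V=0 FIRE
t=4: input=5 -> V=0 FIRE
t=5: input=5 -> V=0 FIRE
t=6: input=4 -> V=0 FIRE
t=7: input=0 -> V=0
t=8: input=3 -> V=18
t=9: input=3 -> V=0 FIRE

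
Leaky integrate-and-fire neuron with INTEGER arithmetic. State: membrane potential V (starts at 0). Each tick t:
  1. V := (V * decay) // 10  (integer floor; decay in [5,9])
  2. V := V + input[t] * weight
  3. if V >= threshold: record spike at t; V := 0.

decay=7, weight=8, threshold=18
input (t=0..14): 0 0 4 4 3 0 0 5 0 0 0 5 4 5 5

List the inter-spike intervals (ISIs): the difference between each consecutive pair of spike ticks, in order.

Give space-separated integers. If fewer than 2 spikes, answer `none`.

Answer: 1 1 3 4 1 1 1

Derivation:
t=0: input=0 -> V=0
t=1: input=0 -> V=0
t=2: input=4 -> V=0 FIRE
t=3: input=4 -> V=0 FIRE
t=4: input=3 -> V=0 FIRE
t=5: input=0 -> V=0
t=6: input=0 -> V=0
t=7: input=5 -> V=0 FIRE
t=8: input=0 -> V=0
t=9: input=0 -> V=0
t=10: input=0 -> V=0
t=11: input=5 -> V=0 FIRE
t=12: input=4 -> V=0 FIRE
t=13: input=5 -> V=0 FIRE
t=14: input=5 -> V=0 FIRE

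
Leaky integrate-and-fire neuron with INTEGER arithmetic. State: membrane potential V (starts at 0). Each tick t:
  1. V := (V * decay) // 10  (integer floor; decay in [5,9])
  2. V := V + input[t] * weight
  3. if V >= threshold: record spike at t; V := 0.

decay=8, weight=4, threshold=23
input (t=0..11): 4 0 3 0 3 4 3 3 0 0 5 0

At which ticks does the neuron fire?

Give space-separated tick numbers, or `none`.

t=0: input=4 -> V=16
t=1: input=0 -> V=12
t=2: input=3 -> V=21
t=3: input=0 -> V=16
t=4: input=3 -> V=0 FIRE
t=5: input=4 -> V=16
t=6: input=3 -> V=0 FIRE
t=7: input=3 -> V=12
t=8: input=0 -> V=9
t=9: input=0 -> V=7
t=10: input=5 -> V=0 FIRE
t=11: input=0 -> V=0

Answer: 4 6 10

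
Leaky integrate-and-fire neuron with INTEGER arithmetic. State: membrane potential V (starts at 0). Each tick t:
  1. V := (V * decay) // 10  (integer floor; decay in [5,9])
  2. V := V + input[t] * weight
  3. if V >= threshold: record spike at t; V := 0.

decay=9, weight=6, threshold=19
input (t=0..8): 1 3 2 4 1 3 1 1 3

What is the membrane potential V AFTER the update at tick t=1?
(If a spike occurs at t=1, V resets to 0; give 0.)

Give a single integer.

Answer: 0

Derivation:
t=0: input=1 -> V=6
t=1: input=3 -> V=0 FIRE
t=2: input=2 -> V=12
t=3: input=4 -> V=0 FIRE
t=4: input=1 -> V=6
t=5: input=3 -> V=0 FIRE
t=6: input=1 -> V=6
t=7: input=1 -> V=11
t=8: input=3 -> V=0 FIRE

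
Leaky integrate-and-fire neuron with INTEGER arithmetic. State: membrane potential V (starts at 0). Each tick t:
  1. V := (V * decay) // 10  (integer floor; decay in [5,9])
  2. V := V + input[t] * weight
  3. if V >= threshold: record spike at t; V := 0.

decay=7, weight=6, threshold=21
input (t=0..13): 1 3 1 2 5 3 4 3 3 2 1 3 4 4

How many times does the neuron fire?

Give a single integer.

Answer: 7

Derivation:
t=0: input=1 -> V=6
t=1: input=3 -> V=0 FIRE
t=2: input=1 -> V=6
t=3: input=2 -> V=16
t=4: input=5 -> V=0 FIRE
t=5: input=3 -> V=18
t=6: input=4 -> V=0 FIRE
t=7: input=3 -> V=18
t=8: input=3 -> V=0 FIRE
t=9: input=2 -> V=12
t=10: input=1 -> V=14
t=11: input=3 -> V=0 FIRE
t=12: input=4 -> V=0 FIRE
t=13: input=4 -> V=0 FIRE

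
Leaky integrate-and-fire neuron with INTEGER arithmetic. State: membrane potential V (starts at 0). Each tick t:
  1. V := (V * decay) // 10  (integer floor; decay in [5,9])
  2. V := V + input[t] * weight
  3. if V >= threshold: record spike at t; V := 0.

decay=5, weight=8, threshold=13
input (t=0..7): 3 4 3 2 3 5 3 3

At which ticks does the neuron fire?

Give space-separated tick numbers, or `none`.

t=0: input=3 -> V=0 FIRE
t=1: input=4 -> V=0 FIRE
t=2: input=3 -> V=0 FIRE
t=3: input=2 -> V=0 FIRE
t=4: input=3 -> V=0 FIRE
t=5: input=5 -> V=0 FIRE
t=6: input=3 -> V=0 FIRE
t=7: input=3 -> V=0 FIRE

Answer: 0 1 2 3 4 5 6 7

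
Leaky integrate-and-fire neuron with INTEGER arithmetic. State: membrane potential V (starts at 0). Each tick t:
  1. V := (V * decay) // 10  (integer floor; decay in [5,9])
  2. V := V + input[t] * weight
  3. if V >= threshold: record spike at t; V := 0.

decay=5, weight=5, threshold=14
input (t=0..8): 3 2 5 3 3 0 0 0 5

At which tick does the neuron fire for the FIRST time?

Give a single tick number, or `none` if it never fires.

t=0: input=3 -> V=0 FIRE
t=1: input=2 -> V=10
t=2: input=5 -> V=0 FIRE
t=3: input=3 -> V=0 FIRE
t=4: input=3 -> V=0 FIRE
t=5: input=0 -> V=0
t=6: input=0 -> V=0
t=7: input=0 -> V=0
t=8: input=5 -> V=0 FIRE

Answer: 0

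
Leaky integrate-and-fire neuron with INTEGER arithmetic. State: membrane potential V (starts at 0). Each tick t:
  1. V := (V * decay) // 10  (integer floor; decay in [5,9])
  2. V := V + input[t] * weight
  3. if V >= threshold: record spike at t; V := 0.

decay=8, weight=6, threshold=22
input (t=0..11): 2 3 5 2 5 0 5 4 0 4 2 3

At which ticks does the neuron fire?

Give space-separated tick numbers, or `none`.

Answer: 1 2 4 6 7 9 11

Derivation:
t=0: input=2 -> V=12
t=1: input=3 -> V=0 FIRE
t=2: input=5 -> V=0 FIRE
t=3: input=2 -> V=12
t=4: input=5 -> V=0 FIRE
t=5: input=0 -> V=0
t=6: input=5 -> V=0 FIRE
t=7: input=4 -> V=0 FIRE
t=8: input=0 -> V=0
t=9: input=4 -> V=0 FIRE
t=10: input=2 -> V=12
t=11: input=3 -> V=0 FIRE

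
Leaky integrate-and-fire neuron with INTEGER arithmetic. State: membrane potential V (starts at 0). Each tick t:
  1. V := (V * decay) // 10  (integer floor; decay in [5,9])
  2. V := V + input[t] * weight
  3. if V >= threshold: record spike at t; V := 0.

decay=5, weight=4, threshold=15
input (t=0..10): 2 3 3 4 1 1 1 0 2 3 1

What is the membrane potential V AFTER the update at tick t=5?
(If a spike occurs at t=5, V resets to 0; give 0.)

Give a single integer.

t=0: input=2 -> V=8
t=1: input=3 -> V=0 FIRE
t=2: input=3 -> V=12
t=3: input=4 -> V=0 FIRE
t=4: input=1 -> V=4
t=5: input=1 -> V=6
t=6: input=1 -> V=7
t=7: input=0 -> V=3
t=8: input=2 -> V=9
t=9: input=3 -> V=0 FIRE
t=10: input=1 -> V=4

Answer: 6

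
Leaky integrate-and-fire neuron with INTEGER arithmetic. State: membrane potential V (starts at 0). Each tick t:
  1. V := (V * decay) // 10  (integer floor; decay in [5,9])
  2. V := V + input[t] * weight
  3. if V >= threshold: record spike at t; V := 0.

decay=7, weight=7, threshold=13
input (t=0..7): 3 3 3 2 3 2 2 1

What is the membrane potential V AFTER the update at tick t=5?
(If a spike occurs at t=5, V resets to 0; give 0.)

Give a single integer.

Answer: 0

Derivation:
t=0: input=3 -> V=0 FIRE
t=1: input=3 -> V=0 FIRE
t=2: input=3 -> V=0 FIRE
t=3: input=2 -> V=0 FIRE
t=4: input=3 -> V=0 FIRE
t=5: input=2 -> V=0 FIRE
t=6: input=2 -> V=0 FIRE
t=7: input=1 -> V=7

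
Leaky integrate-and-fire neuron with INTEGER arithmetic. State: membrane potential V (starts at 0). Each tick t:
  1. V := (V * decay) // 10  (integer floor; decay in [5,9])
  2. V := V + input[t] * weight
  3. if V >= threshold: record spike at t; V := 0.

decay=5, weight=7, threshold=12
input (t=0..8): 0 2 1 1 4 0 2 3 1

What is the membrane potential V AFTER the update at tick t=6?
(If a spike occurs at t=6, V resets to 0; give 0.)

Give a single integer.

t=0: input=0 -> V=0
t=1: input=2 -> V=0 FIRE
t=2: input=1 -> V=7
t=3: input=1 -> V=10
t=4: input=4 -> V=0 FIRE
t=5: input=0 -> V=0
t=6: input=2 -> V=0 FIRE
t=7: input=3 -> V=0 FIRE
t=8: input=1 -> V=7

Answer: 0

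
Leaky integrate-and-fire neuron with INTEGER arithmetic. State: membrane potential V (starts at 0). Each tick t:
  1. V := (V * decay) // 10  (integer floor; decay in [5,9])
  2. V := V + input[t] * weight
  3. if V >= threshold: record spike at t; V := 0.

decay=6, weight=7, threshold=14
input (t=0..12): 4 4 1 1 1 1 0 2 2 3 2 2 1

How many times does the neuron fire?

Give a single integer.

t=0: input=4 -> V=0 FIRE
t=1: input=4 -> V=0 FIRE
t=2: input=1 -> V=7
t=3: input=1 -> V=11
t=4: input=1 -> V=13
t=5: input=1 -> V=0 FIRE
t=6: input=0 -> V=0
t=7: input=2 -> V=0 FIRE
t=8: input=2 -> V=0 FIRE
t=9: input=3 -> V=0 FIRE
t=10: input=2 -> V=0 FIRE
t=11: input=2 -> V=0 FIRE
t=12: input=1 -> V=7

Answer: 8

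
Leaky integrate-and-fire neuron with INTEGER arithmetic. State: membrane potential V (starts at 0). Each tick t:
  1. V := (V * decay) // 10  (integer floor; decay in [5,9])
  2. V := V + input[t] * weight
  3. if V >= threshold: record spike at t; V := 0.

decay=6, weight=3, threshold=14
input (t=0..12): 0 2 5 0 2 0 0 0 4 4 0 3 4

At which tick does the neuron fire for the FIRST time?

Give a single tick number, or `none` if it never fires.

Answer: 2

Derivation:
t=0: input=0 -> V=0
t=1: input=2 -> V=6
t=2: input=5 -> V=0 FIRE
t=3: input=0 -> V=0
t=4: input=2 -> V=6
t=5: input=0 -> V=3
t=6: input=0 -> V=1
t=7: input=0 -> V=0
t=8: input=4 -> V=12
t=9: input=4 -> V=0 FIRE
t=10: input=0 -> V=0
t=11: input=3 -> V=9
t=12: input=4 -> V=0 FIRE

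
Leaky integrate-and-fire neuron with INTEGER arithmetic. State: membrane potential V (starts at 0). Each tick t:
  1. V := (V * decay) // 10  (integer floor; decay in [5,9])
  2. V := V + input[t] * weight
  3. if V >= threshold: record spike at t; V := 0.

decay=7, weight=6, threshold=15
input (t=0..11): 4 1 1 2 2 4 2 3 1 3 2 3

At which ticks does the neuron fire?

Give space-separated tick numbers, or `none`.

t=0: input=4 -> V=0 FIRE
t=1: input=1 -> V=6
t=2: input=1 -> V=10
t=3: input=2 -> V=0 FIRE
t=4: input=2 -> V=12
t=5: input=4 -> V=0 FIRE
t=6: input=2 -> V=12
t=7: input=3 -> V=0 FIRE
t=8: input=1 -> V=6
t=9: input=3 -> V=0 FIRE
t=10: input=2 -> V=12
t=11: input=3 -> V=0 FIRE

Answer: 0 3 5 7 9 11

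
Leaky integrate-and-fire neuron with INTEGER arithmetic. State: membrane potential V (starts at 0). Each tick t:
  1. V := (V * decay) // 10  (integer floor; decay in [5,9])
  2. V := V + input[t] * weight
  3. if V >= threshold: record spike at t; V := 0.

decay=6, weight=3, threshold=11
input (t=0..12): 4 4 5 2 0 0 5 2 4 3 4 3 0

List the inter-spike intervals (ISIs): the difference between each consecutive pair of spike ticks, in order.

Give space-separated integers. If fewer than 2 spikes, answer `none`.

t=0: input=4 -> V=0 FIRE
t=1: input=4 -> V=0 FIRE
t=2: input=5 -> V=0 FIRE
t=3: input=2 -> V=6
t=4: input=0 -> V=3
t=5: input=0 -> V=1
t=6: input=5 -> V=0 FIRE
t=7: input=2 -> V=6
t=8: input=4 -> V=0 FIRE
t=9: input=3 -> V=9
t=10: input=4 -> V=0 FIRE
t=11: input=3 -> V=9
t=12: input=0 -> V=5

Answer: 1 1 4 2 2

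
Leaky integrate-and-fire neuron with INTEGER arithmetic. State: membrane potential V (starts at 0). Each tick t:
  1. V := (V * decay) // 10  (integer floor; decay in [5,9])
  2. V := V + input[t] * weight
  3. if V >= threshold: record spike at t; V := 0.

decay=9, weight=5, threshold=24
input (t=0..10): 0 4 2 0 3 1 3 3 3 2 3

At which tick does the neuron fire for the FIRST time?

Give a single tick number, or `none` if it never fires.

Answer: 2

Derivation:
t=0: input=0 -> V=0
t=1: input=4 -> V=20
t=2: input=2 -> V=0 FIRE
t=3: input=0 -> V=0
t=4: input=3 -> V=15
t=5: input=1 -> V=18
t=6: input=3 -> V=0 FIRE
t=7: input=3 -> V=15
t=8: input=3 -> V=0 FIRE
t=9: input=2 -> V=10
t=10: input=3 -> V=0 FIRE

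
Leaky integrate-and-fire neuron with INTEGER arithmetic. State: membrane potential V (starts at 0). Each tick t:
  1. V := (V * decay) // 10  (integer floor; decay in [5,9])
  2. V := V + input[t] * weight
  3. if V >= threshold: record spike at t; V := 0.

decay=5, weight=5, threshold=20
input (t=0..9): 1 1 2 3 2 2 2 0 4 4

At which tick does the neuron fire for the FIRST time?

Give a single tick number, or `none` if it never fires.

Answer: 3

Derivation:
t=0: input=1 -> V=5
t=1: input=1 -> V=7
t=2: input=2 -> V=13
t=3: input=3 -> V=0 FIRE
t=4: input=2 -> V=10
t=5: input=2 -> V=15
t=6: input=2 -> V=17
t=7: input=0 -> V=8
t=8: input=4 -> V=0 FIRE
t=9: input=4 -> V=0 FIRE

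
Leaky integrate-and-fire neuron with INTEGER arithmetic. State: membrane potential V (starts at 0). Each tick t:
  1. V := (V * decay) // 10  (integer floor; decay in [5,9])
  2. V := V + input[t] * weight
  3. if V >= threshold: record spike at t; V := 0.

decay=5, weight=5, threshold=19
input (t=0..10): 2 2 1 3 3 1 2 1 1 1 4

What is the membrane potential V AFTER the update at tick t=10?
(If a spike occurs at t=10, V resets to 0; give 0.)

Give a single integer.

t=0: input=2 -> V=10
t=1: input=2 -> V=15
t=2: input=1 -> V=12
t=3: input=3 -> V=0 FIRE
t=4: input=3 -> V=15
t=5: input=1 -> V=12
t=6: input=2 -> V=16
t=7: input=1 -> V=13
t=8: input=1 -> V=11
t=9: input=1 -> V=10
t=10: input=4 -> V=0 FIRE

Answer: 0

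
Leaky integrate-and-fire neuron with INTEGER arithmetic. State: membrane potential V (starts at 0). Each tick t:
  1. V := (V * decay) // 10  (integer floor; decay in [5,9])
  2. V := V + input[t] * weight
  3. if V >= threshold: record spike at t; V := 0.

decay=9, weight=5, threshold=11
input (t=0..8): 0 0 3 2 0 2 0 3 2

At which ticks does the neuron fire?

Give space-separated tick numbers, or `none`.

Answer: 2 5 7

Derivation:
t=0: input=0 -> V=0
t=1: input=0 -> V=0
t=2: input=3 -> V=0 FIRE
t=3: input=2 -> V=10
t=4: input=0 -> V=9
t=5: input=2 -> V=0 FIRE
t=6: input=0 -> V=0
t=7: input=3 -> V=0 FIRE
t=8: input=2 -> V=10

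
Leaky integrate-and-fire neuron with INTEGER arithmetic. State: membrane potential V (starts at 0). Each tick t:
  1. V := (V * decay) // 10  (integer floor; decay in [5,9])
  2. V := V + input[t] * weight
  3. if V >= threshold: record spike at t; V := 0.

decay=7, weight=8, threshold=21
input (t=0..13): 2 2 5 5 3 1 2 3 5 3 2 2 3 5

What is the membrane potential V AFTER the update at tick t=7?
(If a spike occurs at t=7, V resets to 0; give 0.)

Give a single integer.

t=0: input=2 -> V=16
t=1: input=2 -> V=0 FIRE
t=2: input=5 -> V=0 FIRE
t=3: input=5 -> V=0 FIRE
t=4: input=3 -> V=0 FIRE
t=5: input=1 -> V=8
t=6: input=2 -> V=0 FIRE
t=7: input=3 -> V=0 FIRE
t=8: input=5 -> V=0 FIRE
t=9: input=3 -> V=0 FIRE
t=10: input=2 -> V=16
t=11: input=2 -> V=0 FIRE
t=12: input=3 -> V=0 FIRE
t=13: input=5 -> V=0 FIRE

Answer: 0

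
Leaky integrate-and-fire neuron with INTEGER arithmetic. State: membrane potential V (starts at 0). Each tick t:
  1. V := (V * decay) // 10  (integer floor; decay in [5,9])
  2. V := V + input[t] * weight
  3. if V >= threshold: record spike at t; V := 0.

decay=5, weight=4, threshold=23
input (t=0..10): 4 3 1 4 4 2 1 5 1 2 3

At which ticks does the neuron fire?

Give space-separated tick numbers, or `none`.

Answer: 3 7

Derivation:
t=0: input=4 -> V=16
t=1: input=3 -> V=20
t=2: input=1 -> V=14
t=3: input=4 -> V=0 FIRE
t=4: input=4 -> V=16
t=5: input=2 -> V=16
t=6: input=1 -> V=12
t=7: input=5 -> V=0 FIRE
t=8: input=1 -> V=4
t=9: input=2 -> V=10
t=10: input=3 -> V=17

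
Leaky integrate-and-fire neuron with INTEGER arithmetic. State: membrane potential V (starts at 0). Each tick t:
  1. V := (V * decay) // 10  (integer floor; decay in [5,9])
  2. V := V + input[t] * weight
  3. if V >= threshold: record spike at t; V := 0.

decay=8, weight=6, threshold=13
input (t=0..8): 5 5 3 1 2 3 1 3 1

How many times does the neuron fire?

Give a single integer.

Answer: 6

Derivation:
t=0: input=5 -> V=0 FIRE
t=1: input=5 -> V=0 FIRE
t=2: input=3 -> V=0 FIRE
t=3: input=1 -> V=6
t=4: input=2 -> V=0 FIRE
t=5: input=3 -> V=0 FIRE
t=6: input=1 -> V=6
t=7: input=3 -> V=0 FIRE
t=8: input=1 -> V=6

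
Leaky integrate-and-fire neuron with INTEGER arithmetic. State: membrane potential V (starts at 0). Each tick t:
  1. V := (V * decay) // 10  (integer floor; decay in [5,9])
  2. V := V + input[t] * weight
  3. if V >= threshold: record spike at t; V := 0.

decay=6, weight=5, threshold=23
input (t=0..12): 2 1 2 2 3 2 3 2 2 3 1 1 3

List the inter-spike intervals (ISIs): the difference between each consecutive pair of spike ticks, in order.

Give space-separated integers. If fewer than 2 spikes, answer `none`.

Answer: 4

Derivation:
t=0: input=2 -> V=10
t=1: input=1 -> V=11
t=2: input=2 -> V=16
t=3: input=2 -> V=19
t=4: input=3 -> V=0 FIRE
t=5: input=2 -> V=10
t=6: input=3 -> V=21
t=7: input=2 -> V=22
t=8: input=2 -> V=0 FIRE
t=9: input=3 -> V=15
t=10: input=1 -> V=14
t=11: input=1 -> V=13
t=12: input=3 -> V=22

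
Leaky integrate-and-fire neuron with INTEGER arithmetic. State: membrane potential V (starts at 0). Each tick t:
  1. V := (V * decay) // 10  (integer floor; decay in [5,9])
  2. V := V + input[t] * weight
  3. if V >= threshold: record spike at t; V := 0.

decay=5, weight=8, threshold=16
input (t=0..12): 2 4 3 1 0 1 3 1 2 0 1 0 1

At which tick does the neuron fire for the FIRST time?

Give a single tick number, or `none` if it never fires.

Answer: 0

Derivation:
t=0: input=2 -> V=0 FIRE
t=1: input=4 -> V=0 FIRE
t=2: input=3 -> V=0 FIRE
t=3: input=1 -> V=8
t=4: input=0 -> V=4
t=5: input=1 -> V=10
t=6: input=3 -> V=0 FIRE
t=7: input=1 -> V=8
t=8: input=2 -> V=0 FIRE
t=9: input=0 -> V=0
t=10: input=1 -> V=8
t=11: input=0 -> V=4
t=12: input=1 -> V=10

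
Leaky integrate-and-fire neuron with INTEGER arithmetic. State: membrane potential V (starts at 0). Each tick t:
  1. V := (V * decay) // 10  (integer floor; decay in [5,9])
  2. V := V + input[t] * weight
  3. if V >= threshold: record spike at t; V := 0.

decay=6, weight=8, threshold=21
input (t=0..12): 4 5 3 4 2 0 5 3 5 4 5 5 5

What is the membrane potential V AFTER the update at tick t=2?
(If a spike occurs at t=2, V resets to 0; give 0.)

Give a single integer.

Answer: 0

Derivation:
t=0: input=4 -> V=0 FIRE
t=1: input=5 -> V=0 FIRE
t=2: input=3 -> V=0 FIRE
t=3: input=4 -> V=0 FIRE
t=4: input=2 -> V=16
t=5: input=0 -> V=9
t=6: input=5 -> V=0 FIRE
t=7: input=3 -> V=0 FIRE
t=8: input=5 -> V=0 FIRE
t=9: input=4 -> V=0 FIRE
t=10: input=5 -> V=0 FIRE
t=11: input=5 -> V=0 FIRE
t=12: input=5 -> V=0 FIRE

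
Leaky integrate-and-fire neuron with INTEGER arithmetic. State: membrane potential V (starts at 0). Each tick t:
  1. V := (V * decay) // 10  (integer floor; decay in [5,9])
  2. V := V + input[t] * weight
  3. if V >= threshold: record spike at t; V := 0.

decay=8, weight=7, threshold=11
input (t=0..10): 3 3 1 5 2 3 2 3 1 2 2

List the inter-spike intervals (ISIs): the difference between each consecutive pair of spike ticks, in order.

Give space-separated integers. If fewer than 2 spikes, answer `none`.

t=0: input=3 -> V=0 FIRE
t=1: input=3 -> V=0 FIRE
t=2: input=1 -> V=7
t=3: input=5 -> V=0 FIRE
t=4: input=2 -> V=0 FIRE
t=5: input=3 -> V=0 FIRE
t=6: input=2 -> V=0 FIRE
t=7: input=3 -> V=0 FIRE
t=8: input=1 -> V=7
t=9: input=2 -> V=0 FIRE
t=10: input=2 -> V=0 FIRE

Answer: 1 2 1 1 1 1 2 1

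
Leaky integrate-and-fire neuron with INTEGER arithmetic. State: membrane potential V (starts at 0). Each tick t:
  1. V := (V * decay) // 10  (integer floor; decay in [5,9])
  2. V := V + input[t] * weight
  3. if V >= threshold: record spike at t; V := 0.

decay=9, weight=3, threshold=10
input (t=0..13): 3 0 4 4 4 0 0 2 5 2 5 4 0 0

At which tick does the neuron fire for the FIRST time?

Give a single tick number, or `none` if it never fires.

t=0: input=3 -> V=9
t=1: input=0 -> V=8
t=2: input=4 -> V=0 FIRE
t=3: input=4 -> V=0 FIRE
t=4: input=4 -> V=0 FIRE
t=5: input=0 -> V=0
t=6: input=0 -> V=0
t=7: input=2 -> V=6
t=8: input=5 -> V=0 FIRE
t=9: input=2 -> V=6
t=10: input=5 -> V=0 FIRE
t=11: input=4 -> V=0 FIRE
t=12: input=0 -> V=0
t=13: input=0 -> V=0

Answer: 2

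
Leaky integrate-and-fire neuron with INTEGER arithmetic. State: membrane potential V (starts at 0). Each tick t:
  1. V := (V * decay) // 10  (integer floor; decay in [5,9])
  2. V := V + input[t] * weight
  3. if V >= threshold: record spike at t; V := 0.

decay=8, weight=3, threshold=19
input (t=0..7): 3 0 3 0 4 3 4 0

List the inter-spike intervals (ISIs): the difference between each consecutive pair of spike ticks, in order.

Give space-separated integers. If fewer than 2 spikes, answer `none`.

t=0: input=3 -> V=9
t=1: input=0 -> V=7
t=2: input=3 -> V=14
t=3: input=0 -> V=11
t=4: input=4 -> V=0 FIRE
t=5: input=3 -> V=9
t=6: input=4 -> V=0 FIRE
t=7: input=0 -> V=0

Answer: 2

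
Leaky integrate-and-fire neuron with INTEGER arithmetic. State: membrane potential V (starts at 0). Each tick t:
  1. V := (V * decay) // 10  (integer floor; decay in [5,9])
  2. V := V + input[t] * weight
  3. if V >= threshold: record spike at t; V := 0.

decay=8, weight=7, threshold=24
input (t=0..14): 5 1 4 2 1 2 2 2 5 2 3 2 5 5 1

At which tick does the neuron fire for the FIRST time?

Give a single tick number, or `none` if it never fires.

Answer: 0

Derivation:
t=0: input=5 -> V=0 FIRE
t=1: input=1 -> V=7
t=2: input=4 -> V=0 FIRE
t=3: input=2 -> V=14
t=4: input=1 -> V=18
t=5: input=2 -> V=0 FIRE
t=6: input=2 -> V=14
t=7: input=2 -> V=0 FIRE
t=8: input=5 -> V=0 FIRE
t=9: input=2 -> V=14
t=10: input=3 -> V=0 FIRE
t=11: input=2 -> V=14
t=12: input=5 -> V=0 FIRE
t=13: input=5 -> V=0 FIRE
t=14: input=1 -> V=7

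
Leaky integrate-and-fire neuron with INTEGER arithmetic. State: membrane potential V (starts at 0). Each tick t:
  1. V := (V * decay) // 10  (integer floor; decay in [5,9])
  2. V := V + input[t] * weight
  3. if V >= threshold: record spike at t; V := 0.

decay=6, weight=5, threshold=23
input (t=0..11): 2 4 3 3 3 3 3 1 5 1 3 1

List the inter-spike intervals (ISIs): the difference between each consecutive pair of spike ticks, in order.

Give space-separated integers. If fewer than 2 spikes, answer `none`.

t=0: input=2 -> V=10
t=1: input=4 -> V=0 FIRE
t=2: input=3 -> V=15
t=3: input=3 -> V=0 FIRE
t=4: input=3 -> V=15
t=5: input=3 -> V=0 FIRE
t=6: input=3 -> V=15
t=7: input=1 -> V=14
t=8: input=5 -> V=0 FIRE
t=9: input=1 -> V=5
t=10: input=3 -> V=18
t=11: input=1 -> V=15

Answer: 2 2 3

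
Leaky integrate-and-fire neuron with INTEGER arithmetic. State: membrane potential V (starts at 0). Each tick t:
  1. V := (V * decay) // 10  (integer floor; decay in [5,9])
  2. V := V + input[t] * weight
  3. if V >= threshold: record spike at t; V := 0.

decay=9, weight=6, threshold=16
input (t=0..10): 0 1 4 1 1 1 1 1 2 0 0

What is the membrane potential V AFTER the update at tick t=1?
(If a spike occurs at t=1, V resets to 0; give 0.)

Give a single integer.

t=0: input=0 -> V=0
t=1: input=1 -> V=6
t=2: input=4 -> V=0 FIRE
t=3: input=1 -> V=6
t=4: input=1 -> V=11
t=5: input=1 -> V=15
t=6: input=1 -> V=0 FIRE
t=7: input=1 -> V=6
t=8: input=2 -> V=0 FIRE
t=9: input=0 -> V=0
t=10: input=0 -> V=0

Answer: 6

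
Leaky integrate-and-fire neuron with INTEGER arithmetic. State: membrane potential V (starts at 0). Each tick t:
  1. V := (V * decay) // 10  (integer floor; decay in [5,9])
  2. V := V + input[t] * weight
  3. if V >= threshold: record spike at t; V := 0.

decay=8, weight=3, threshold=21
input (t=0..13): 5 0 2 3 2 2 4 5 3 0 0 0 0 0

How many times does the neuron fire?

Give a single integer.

Answer: 2

Derivation:
t=0: input=5 -> V=15
t=1: input=0 -> V=12
t=2: input=2 -> V=15
t=3: input=3 -> V=0 FIRE
t=4: input=2 -> V=6
t=5: input=2 -> V=10
t=6: input=4 -> V=20
t=7: input=5 -> V=0 FIRE
t=8: input=3 -> V=9
t=9: input=0 -> V=7
t=10: input=0 -> V=5
t=11: input=0 -> V=4
t=12: input=0 -> V=3
t=13: input=0 -> V=2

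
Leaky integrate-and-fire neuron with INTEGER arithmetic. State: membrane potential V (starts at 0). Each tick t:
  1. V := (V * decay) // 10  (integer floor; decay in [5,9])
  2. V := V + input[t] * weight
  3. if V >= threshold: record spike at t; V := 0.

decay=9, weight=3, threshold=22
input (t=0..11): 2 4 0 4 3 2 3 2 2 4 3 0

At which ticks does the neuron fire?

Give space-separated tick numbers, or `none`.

Answer: 3 7 10

Derivation:
t=0: input=2 -> V=6
t=1: input=4 -> V=17
t=2: input=0 -> V=15
t=3: input=4 -> V=0 FIRE
t=4: input=3 -> V=9
t=5: input=2 -> V=14
t=6: input=3 -> V=21
t=7: input=2 -> V=0 FIRE
t=8: input=2 -> V=6
t=9: input=4 -> V=17
t=10: input=3 -> V=0 FIRE
t=11: input=0 -> V=0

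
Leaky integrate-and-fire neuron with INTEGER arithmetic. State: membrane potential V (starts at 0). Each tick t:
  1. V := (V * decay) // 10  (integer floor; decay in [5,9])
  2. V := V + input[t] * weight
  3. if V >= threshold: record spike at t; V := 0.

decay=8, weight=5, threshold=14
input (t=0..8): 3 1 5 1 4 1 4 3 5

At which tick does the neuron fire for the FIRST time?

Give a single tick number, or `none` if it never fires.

t=0: input=3 -> V=0 FIRE
t=1: input=1 -> V=5
t=2: input=5 -> V=0 FIRE
t=3: input=1 -> V=5
t=4: input=4 -> V=0 FIRE
t=5: input=1 -> V=5
t=6: input=4 -> V=0 FIRE
t=7: input=3 -> V=0 FIRE
t=8: input=5 -> V=0 FIRE

Answer: 0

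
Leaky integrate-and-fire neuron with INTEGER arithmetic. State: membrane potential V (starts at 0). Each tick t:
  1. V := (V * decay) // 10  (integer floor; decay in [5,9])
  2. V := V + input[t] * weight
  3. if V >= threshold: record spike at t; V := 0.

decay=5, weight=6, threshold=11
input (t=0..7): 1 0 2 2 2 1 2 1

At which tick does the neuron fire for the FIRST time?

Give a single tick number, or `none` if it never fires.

Answer: 2

Derivation:
t=0: input=1 -> V=6
t=1: input=0 -> V=3
t=2: input=2 -> V=0 FIRE
t=3: input=2 -> V=0 FIRE
t=4: input=2 -> V=0 FIRE
t=5: input=1 -> V=6
t=6: input=2 -> V=0 FIRE
t=7: input=1 -> V=6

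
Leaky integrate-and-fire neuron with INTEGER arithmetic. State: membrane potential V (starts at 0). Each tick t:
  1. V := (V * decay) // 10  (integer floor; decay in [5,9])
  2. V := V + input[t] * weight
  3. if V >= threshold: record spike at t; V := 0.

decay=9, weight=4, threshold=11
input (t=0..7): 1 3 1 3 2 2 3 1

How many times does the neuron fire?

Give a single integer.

t=0: input=1 -> V=4
t=1: input=3 -> V=0 FIRE
t=2: input=1 -> V=4
t=3: input=3 -> V=0 FIRE
t=4: input=2 -> V=8
t=5: input=2 -> V=0 FIRE
t=6: input=3 -> V=0 FIRE
t=7: input=1 -> V=4

Answer: 4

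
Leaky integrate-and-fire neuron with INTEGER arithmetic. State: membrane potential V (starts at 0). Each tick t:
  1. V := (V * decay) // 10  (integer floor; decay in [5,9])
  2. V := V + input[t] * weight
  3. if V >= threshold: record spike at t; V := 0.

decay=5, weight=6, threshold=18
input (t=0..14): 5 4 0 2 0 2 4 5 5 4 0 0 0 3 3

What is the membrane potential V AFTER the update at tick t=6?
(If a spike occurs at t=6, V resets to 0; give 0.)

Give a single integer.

Answer: 0

Derivation:
t=0: input=5 -> V=0 FIRE
t=1: input=4 -> V=0 FIRE
t=2: input=0 -> V=0
t=3: input=2 -> V=12
t=4: input=0 -> V=6
t=5: input=2 -> V=15
t=6: input=4 -> V=0 FIRE
t=7: input=5 -> V=0 FIRE
t=8: input=5 -> V=0 FIRE
t=9: input=4 -> V=0 FIRE
t=10: input=0 -> V=0
t=11: input=0 -> V=0
t=12: input=0 -> V=0
t=13: input=3 -> V=0 FIRE
t=14: input=3 -> V=0 FIRE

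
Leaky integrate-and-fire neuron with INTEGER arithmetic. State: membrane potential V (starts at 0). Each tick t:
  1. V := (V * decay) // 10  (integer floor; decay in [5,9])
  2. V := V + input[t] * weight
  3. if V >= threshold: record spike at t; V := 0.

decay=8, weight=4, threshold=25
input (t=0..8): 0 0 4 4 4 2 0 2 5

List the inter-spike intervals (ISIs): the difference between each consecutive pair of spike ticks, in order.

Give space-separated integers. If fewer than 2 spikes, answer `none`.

Answer: 5

Derivation:
t=0: input=0 -> V=0
t=1: input=0 -> V=0
t=2: input=4 -> V=16
t=3: input=4 -> V=0 FIRE
t=4: input=4 -> V=16
t=5: input=2 -> V=20
t=6: input=0 -> V=16
t=7: input=2 -> V=20
t=8: input=5 -> V=0 FIRE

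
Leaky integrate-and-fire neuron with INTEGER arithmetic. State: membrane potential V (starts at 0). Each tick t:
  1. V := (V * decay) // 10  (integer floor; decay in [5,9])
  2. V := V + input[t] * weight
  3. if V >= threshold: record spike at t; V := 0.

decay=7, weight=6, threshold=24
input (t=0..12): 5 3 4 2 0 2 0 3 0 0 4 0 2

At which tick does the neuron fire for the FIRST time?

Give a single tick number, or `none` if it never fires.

Answer: 0

Derivation:
t=0: input=5 -> V=0 FIRE
t=1: input=3 -> V=18
t=2: input=4 -> V=0 FIRE
t=3: input=2 -> V=12
t=4: input=0 -> V=8
t=5: input=2 -> V=17
t=6: input=0 -> V=11
t=7: input=3 -> V=0 FIRE
t=8: input=0 -> V=0
t=9: input=0 -> V=0
t=10: input=4 -> V=0 FIRE
t=11: input=0 -> V=0
t=12: input=2 -> V=12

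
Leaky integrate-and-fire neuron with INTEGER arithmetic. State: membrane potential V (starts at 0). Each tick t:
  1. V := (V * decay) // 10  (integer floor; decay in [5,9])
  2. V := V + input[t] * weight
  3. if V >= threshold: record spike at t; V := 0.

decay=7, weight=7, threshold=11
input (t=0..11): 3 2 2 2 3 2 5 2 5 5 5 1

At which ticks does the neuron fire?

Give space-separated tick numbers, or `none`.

Answer: 0 1 2 3 4 5 6 7 8 9 10

Derivation:
t=0: input=3 -> V=0 FIRE
t=1: input=2 -> V=0 FIRE
t=2: input=2 -> V=0 FIRE
t=3: input=2 -> V=0 FIRE
t=4: input=3 -> V=0 FIRE
t=5: input=2 -> V=0 FIRE
t=6: input=5 -> V=0 FIRE
t=7: input=2 -> V=0 FIRE
t=8: input=5 -> V=0 FIRE
t=9: input=5 -> V=0 FIRE
t=10: input=5 -> V=0 FIRE
t=11: input=1 -> V=7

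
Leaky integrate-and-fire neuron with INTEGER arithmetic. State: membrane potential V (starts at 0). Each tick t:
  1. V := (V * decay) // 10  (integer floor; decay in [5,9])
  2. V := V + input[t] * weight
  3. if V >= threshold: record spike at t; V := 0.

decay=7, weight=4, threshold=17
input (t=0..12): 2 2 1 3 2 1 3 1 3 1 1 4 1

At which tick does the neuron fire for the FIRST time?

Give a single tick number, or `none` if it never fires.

t=0: input=2 -> V=8
t=1: input=2 -> V=13
t=2: input=1 -> V=13
t=3: input=3 -> V=0 FIRE
t=4: input=2 -> V=8
t=5: input=1 -> V=9
t=6: input=3 -> V=0 FIRE
t=7: input=1 -> V=4
t=8: input=3 -> V=14
t=9: input=1 -> V=13
t=10: input=1 -> V=13
t=11: input=4 -> V=0 FIRE
t=12: input=1 -> V=4

Answer: 3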